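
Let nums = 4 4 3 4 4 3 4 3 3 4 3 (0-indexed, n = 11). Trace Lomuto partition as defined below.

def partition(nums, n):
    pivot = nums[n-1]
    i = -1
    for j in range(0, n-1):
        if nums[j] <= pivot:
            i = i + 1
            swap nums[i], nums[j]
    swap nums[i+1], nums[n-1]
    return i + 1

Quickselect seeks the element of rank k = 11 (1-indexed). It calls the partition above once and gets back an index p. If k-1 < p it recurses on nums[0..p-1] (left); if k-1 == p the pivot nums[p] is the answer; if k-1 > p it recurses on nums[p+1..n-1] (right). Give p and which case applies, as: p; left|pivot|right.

4; right

pivot = nums[10] = 3; i = -1
j=0: nums[0]=4 > 3 → no swap
j=1: nums[1]=4 > 3 → no swap
j=2: nums[2]=3 ≤ 3 → i=0, swap nums[0],nums[2] → 3 4 4 4 4 3 4 3 3 4 3
j=3: nums[3]=4 > 3 → no swap
j=4: nums[4]=4 > 3 → no swap
j=5: nums[5]=3 ≤ 3 → i=1, swap nums[1],nums[5] → 3 3 4 4 4 4 4 3 3 4 3
j=6: nums[6]=4 > 3 → no swap
j=7: nums[7]=3 ≤ 3 → i=2, swap nums[2],nums[7] → 3 3 3 4 4 4 4 4 3 4 3
j=8: nums[8]=3 ≤ 3 → i=3, swap nums[3],nums[8] → 3 3 3 3 4 4 4 4 4 4 3
j=9: nums[9]=4 > 3 → no swap
final swap nums[4],nums[10] → 3 3 3 3 3 4 4 4 4 4 4; return 4
p = 4; k-1 = 10 > 4 ⇒ right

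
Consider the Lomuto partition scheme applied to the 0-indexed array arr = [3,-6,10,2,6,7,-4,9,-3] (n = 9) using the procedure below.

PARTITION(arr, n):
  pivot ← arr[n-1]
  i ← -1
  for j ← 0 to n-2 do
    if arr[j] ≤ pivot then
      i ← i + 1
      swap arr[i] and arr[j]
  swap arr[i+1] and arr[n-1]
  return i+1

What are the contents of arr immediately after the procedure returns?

[-6,-4,-3,2,6,7,3,9,10]

pivot = arr[8] = -3; i = -1
j=0: arr[0]=3 > -3 → no swap
j=1: arr[1]=-6 ≤ -3 → i=0, swap arr[0],arr[1] → [-6,3,10,2,6,7,-4,9,-3]
j=2: arr[2]=10 > -3 → no swap
j=3: arr[3]=2 > -3 → no swap
j=4: arr[4]=6 > -3 → no swap
j=5: arr[5]=7 > -3 → no swap
j=6: arr[6]=-4 ≤ -3 → i=1, swap arr[1],arr[6] → [-6,-4,10,2,6,7,3,9,-3]
j=7: arr[7]=9 > -3 → no swap
final swap arr[2],arr[8] → [-6,-4,-3,2,6,7,3,9,10]; return 2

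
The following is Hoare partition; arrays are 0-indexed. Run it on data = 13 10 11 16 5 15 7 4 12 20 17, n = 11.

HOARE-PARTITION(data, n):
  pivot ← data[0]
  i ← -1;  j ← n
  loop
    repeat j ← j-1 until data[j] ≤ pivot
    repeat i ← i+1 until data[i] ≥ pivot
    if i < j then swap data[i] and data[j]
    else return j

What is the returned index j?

pivot = data[0] = 13; i = -1, j = 11
j→8 (data[8]=12≤13), i→0 (data[0]=13≥13); i<j, swap → 12 10 11 16 5 15 7 4 13 20 17
j→7 (data[7]=4≤13), i→3 (data[3]=16≥13); i<j, swap → 12 10 11 4 5 15 7 16 13 20 17
j→6 (data[6]=7≤13), i→5 (data[5]=15≥13); i<j, swap → 12 10 11 4 5 7 15 16 13 20 17
j→5, i→6; i≥j, return j=5. data = 12 10 11 4 5 7 15 16 13 20 17

5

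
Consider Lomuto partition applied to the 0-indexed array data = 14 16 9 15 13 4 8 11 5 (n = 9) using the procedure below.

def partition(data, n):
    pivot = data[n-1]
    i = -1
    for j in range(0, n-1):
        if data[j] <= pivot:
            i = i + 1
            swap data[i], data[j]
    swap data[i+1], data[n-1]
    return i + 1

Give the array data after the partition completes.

pivot=5, i=-1
j=0: 14>5, skip
j=1: 16>5, skip
j=2: 9>5, skip
j=3: 15>5, skip
j=4: 13>5, skip
j=5: 4≤5, i=0, swap(0,5) ⇒ 4 16 9 15 13 14 8 11 5
j=6: 8>5, skip
j=7: 11>5, skip
swap(1,8) ⇒ 4 5 9 15 13 14 8 11 16; return 1

4 5 9 15 13 14 8 11 16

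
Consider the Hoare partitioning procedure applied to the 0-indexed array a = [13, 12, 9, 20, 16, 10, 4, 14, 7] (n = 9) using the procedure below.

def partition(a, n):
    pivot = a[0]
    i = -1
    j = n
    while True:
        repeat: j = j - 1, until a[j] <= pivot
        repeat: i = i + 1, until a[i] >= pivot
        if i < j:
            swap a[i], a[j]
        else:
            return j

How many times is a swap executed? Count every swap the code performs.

3

pivot = a[0] = 13; i = -1, j = 9
j→8 (a[8]=7≤13), i→0 (a[0]=13≥13); i<j, swap → [7, 12, 9, 20, 16, 10, 4, 14, 13]
j→6 (a[6]=4≤13), i→3 (a[3]=20≥13); i<j, swap → [7, 12, 9, 4, 16, 10, 20, 14, 13]
j→5 (a[5]=10≤13), i→4 (a[4]=16≥13); i<j, swap → [7, 12, 9, 4, 10, 16, 20, 14, 13]
j→4, i→5; i≥j, return j=4. a = [7, 12, 9, 4, 10, 16, 20, 14, 13]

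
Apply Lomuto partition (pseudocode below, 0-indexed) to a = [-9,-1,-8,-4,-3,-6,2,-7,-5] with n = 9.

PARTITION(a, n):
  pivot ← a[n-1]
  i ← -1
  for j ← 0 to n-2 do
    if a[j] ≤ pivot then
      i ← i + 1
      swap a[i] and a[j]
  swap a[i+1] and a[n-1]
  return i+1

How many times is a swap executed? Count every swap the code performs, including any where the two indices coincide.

pivot = a[8] = -5; i = -1
j=0: a[0]=-9 ≤ -5 → i=0, swap a[0],a[0] (no change) → [-9,-1,-8,-4,-3,-6,2,-7,-5]
j=1: a[1]=-1 > -5 → no swap
j=2: a[2]=-8 ≤ -5 → i=1, swap a[1],a[2] → [-9,-8,-1,-4,-3,-6,2,-7,-5]
j=3: a[3]=-4 > -5 → no swap
j=4: a[4]=-3 > -5 → no swap
j=5: a[5]=-6 ≤ -5 → i=2, swap a[2],a[5] → [-9,-8,-6,-4,-3,-1,2,-7,-5]
j=6: a[6]=2 > -5 → no swap
j=7: a[7]=-7 ≤ -5 → i=3, swap a[3],a[7] → [-9,-8,-6,-7,-3,-1,2,-4,-5]
final swap a[4],a[8] → [-9,-8,-6,-7,-5,-1,2,-4,-3]; return 4

5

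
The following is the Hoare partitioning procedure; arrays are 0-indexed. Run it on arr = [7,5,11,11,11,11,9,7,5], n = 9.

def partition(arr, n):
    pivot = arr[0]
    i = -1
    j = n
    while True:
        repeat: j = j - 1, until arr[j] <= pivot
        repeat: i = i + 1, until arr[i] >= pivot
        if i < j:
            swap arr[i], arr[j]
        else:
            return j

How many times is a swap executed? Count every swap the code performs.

pivot = arr[0] = 7; i = -1, j = 9
j→8 (arr[8]=5≤7), i→0 (arr[0]=7≥7); i<j, swap → [5,5,11,11,11,11,9,7,7]
j→7 (arr[7]=7≤7), i→2 (arr[2]=11≥7); i<j, swap → [5,5,7,11,11,11,9,11,7]
j→2, i→3; i≥j, return j=2. arr = [5,5,7,11,11,11,9,11,7]

2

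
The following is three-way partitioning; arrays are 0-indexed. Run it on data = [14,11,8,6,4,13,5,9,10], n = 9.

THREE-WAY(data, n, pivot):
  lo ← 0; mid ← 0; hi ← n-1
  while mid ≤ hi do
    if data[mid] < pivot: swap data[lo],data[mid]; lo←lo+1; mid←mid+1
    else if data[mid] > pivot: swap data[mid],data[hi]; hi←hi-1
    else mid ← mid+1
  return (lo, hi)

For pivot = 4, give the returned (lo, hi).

lo=0 mid=0 hi=8
14>4: swap(0,8), hi=7 ⇒ [10,11,8,6,4,13,5,9,14]
10>4: swap(0,7), hi=6 ⇒ [9,11,8,6,4,13,5,10,14]
9>4: swap(0,6), hi=5 ⇒ [5,11,8,6,4,13,9,10,14]
5>4: swap(0,5), hi=4 ⇒ [13,11,8,6,4,5,9,10,14]
13>4: swap(0,4), hi=3 ⇒ [4,11,8,6,13,5,9,10,14]
4=4: mid=1
11>4: swap(1,3), hi=2 ⇒ [4,6,8,11,13,5,9,10,14]
6>4: swap(1,2), hi=1 ⇒ [4,8,6,11,13,5,9,10,14]
8>4: swap(1,1), hi=0 ⇒ [4,8,6,11,13,5,9,10,14]
done. lo=0 hi=0; data=[4,8,6,11,13,5,9,10,14]

(0, 0)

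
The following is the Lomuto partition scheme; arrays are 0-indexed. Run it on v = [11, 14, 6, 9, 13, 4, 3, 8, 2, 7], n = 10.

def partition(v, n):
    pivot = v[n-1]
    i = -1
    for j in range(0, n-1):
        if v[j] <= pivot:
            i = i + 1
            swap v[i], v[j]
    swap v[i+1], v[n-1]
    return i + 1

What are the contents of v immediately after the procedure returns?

pivot=7, i=-1
j=0: 11>7, skip
j=1: 14>7, skip
j=2: 6≤7, i=0, swap(0,2) ⇒ [6, 14, 11, 9, 13, 4, 3, 8, 2, 7]
j=3: 9>7, skip
j=4: 13>7, skip
j=5: 4≤7, i=1, swap(1,5) ⇒ [6, 4, 11, 9, 13, 14, 3, 8, 2, 7]
j=6: 3≤7, i=2, swap(2,6) ⇒ [6, 4, 3, 9, 13, 14, 11, 8, 2, 7]
j=7: 8>7, skip
j=8: 2≤7, i=3, swap(3,8) ⇒ [6, 4, 3, 2, 13, 14, 11, 8, 9, 7]
swap(4,9) ⇒ [6, 4, 3, 2, 7, 14, 11, 8, 9, 13]; return 4

[6, 4, 3, 2, 7, 14, 11, 8, 9, 13]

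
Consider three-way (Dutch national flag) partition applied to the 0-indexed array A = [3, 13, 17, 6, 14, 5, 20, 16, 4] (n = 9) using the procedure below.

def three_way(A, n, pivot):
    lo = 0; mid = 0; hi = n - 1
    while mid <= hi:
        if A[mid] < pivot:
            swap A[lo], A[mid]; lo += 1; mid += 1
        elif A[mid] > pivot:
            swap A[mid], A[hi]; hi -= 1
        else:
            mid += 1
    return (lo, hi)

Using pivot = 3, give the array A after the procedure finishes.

lo=0 mid=0 hi=8
3=3: mid=1
13>3: swap(1,8), hi=7 ⇒ [3, 4, 17, 6, 14, 5, 20, 16, 13]
4>3: swap(1,7), hi=6 ⇒ [3, 16, 17, 6, 14, 5, 20, 4, 13]
16>3: swap(1,6), hi=5 ⇒ [3, 20, 17, 6, 14, 5, 16, 4, 13]
20>3: swap(1,5), hi=4 ⇒ [3, 5, 17, 6, 14, 20, 16, 4, 13]
5>3: swap(1,4), hi=3 ⇒ [3, 14, 17, 6, 5, 20, 16, 4, 13]
14>3: swap(1,3), hi=2 ⇒ [3, 6, 17, 14, 5, 20, 16, 4, 13]
6>3: swap(1,2), hi=1 ⇒ [3, 17, 6, 14, 5, 20, 16, 4, 13]
17>3: swap(1,1), hi=0 ⇒ [3, 17, 6, 14, 5, 20, 16, 4, 13]
done. lo=0 hi=0; A=[3, 17, 6, 14, 5, 20, 16, 4, 13]

[3, 17, 6, 14, 5, 20, 16, 4, 13]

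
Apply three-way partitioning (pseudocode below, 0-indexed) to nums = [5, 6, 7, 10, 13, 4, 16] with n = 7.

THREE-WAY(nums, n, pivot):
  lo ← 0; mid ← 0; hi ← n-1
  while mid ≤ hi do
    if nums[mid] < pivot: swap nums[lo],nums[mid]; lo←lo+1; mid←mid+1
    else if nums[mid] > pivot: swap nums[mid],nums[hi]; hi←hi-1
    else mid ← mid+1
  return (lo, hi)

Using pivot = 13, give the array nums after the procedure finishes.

[5, 6, 7, 10, 4, 13, 16]

lo=0 mid=0 hi=6
5<13: swap(0,0), lo=1 mid=1 ⇒ [5, 6, 7, 10, 13, 4, 16]
6<13: swap(1,1), lo=2 mid=2 ⇒ [5, 6, 7, 10, 13, 4, 16]
7<13: swap(2,2), lo=3 mid=3 ⇒ [5, 6, 7, 10, 13, 4, 16]
10<13: swap(3,3), lo=4 mid=4 ⇒ [5, 6, 7, 10, 13, 4, 16]
13=13: mid=5
4<13: swap(4,5), lo=5 mid=6 ⇒ [5, 6, 7, 10, 4, 13, 16]
16>13: swap(6,6), hi=5 ⇒ [5, 6, 7, 10, 4, 13, 16]
done. lo=5 hi=5; nums=[5, 6, 7, 10, 4, 13, 16]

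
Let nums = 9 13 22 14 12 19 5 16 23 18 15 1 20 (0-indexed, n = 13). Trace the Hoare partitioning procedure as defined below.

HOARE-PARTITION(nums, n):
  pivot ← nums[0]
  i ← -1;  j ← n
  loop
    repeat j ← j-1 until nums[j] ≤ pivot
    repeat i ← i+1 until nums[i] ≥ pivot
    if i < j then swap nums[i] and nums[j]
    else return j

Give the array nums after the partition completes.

pivot = nums[0] = 9; i = -1, j = 13
j→11 (nums[11]=1≤9), i→0 (nums[0]=9≥9); i<j, swap → 1 13 22 14 12 19 5 16 23 18 15 9 20
j→6 (nums[6]=5≤9), i→1 (nums[1]=13≥9); i<j, swap → 1 5 22 14 12 19 13 16 23 18 15 9 20
j→1, i→2; i≥j, return j=1. nums = 1 5 22 14 12 19 13 16 23 18 15 9 20

1 5 22 14 12 19 13 16 23 18 15 9 20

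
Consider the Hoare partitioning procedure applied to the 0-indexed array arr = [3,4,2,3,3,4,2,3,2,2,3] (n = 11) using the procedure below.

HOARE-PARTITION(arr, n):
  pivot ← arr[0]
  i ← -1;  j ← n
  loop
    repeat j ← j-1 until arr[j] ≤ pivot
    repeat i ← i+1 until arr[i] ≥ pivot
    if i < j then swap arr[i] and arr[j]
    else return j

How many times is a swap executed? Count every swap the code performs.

pivot = arr[0] = 3; i = -1, j = 11
j→10 (arr[10]=3≤3), i→0 (arr[0]=3≥3); i<j, swap → [3,4,2,3,3,4,2,3,2,2,3]
j→9 (arr[9]=2≤3), i→1 (arr[1]=4≥3); i<j, swap → [3,2,2,3,3,4,2,3,2,4,3]
j→8 (arr[8]=2≤3), i→3 (arr[3]=3≥3); i<j, swap → [3,2,2,2,3,4,2,3,3,4,3]
j→7 (arr[7]=3≤3), i→4 (arr[4]=3≥3); i<j, swap → [3,2,2,2,3,4,2,3,3,4,3]
j→6 (arr[6]=2≤3), i→5 (arr[5]=4≥3); i<j, swap → [3,2,2,2,3,2,4,3,3,4,3]
j→5, i→6; i≥j, return j=5. arr = [3,2,2,2,3,2,4,3,3,4,3]

5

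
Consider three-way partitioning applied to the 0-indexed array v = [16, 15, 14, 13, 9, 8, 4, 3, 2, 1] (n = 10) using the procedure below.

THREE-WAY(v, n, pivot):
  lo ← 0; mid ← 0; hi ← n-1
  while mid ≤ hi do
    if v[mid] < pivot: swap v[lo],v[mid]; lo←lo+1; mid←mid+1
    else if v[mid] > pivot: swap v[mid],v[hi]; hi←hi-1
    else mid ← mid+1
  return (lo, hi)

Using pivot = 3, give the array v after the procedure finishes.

[1, 2, 3, 9, 8, 4, 13, 14, 15, 16]

pivot = 3; lo=0, mid=0, hi=9
v[mid]=16>3: swap v[0],v[9]; hi=8 → [1, 15, 14, 13, 9, 8, 4, 3, 2, 16]
v[mid]=1<3: swap v[0],v[0]; lo=1,mid=1 → [1, 15, 14, 13, 9, 8, 4, 3, 2, 16]
v[mid]=15>3: swap v[1],v[8]; hi=7 → [1, 2, 14, 13, 9, 8, 4, 3, 15, 16]
v[mid]=2<3: swap v[1],v[1]; lo=2,mid=2 → [1, 2, 14, 13, 9, 8, 4, 3, 15, 16]
v[mid]=14>3: swap v[2],v[7]; hi=6 → [1, 2, 3, 13, 9, 8, 4, 14, 15, 16]
v[mid]=3=3: mid=3
v[mid]=13>3: swap v[3],v[6]; hi=5 → [1, 2, 3, 4, 9, 8, 13, 14, 15, 16]
v[mid]=4>3: swap v[3],v[5]; hi=4 → [1, 2, 3, 8, 9, 4, 13, 14, 15, 16]
v[mid]=8>3: swap v[3],v[4]; hi=3 → [1, 2, 3, 9, 8, 4, 13, 14, 15, 16]
v[mid]=9>3: swap v[3],v[3]; hi=2 → [1, 2, 3, 9, 8, 4, 13, 14, 15, 16]
end: lo=2, hi=2; v = [1, 2, 3, 9, 8, 4, 13, 14, 15, 16]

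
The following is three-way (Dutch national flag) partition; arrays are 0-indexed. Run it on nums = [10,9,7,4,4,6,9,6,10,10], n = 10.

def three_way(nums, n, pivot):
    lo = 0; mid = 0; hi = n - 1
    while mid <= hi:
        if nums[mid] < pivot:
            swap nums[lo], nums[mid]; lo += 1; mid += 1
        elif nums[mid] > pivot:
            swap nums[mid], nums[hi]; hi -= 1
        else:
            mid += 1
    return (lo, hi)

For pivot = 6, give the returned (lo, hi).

(2, 3)

lo=0 mid=0 hi=9
10>6: swap(0,9), hi=8 ⇒ [10,9,7,4,4,6,9,6,10,10]
10>6: swap(0,8), hi=7 ⇒ [10,9,7,4,4,6,9,6,10,10]
10>6: swap(0,7), hi=6 ⇒ [6,9,7,4,4,6,9,10,10,10]
6=6: mid=1
9>6: swap(1,6), hi=5 ⇒ [6,9,7,4,4,6,9,10,10,10]
9>6: swap(1,5), hi=4 ⇒ [6,6,7,4,4,9,9,10,10,10]
6=6: mid=2
7>6: swap(2,4), hi=3 ⇒ [6,6,4,4,7,9,9,10,10,10]
4<6: swap(0,2), lo=1 mid=3 ⇒ [4,6,6,4,7,9,9,10,10,10]
4<6: swap(1,3), lo=2 mid=4 ⇒ [4,4,6,6,7,9,9,10,10,10]
done. lo=2 hi=3; nums=[4,4,6,6,7,9,9,10,10,10]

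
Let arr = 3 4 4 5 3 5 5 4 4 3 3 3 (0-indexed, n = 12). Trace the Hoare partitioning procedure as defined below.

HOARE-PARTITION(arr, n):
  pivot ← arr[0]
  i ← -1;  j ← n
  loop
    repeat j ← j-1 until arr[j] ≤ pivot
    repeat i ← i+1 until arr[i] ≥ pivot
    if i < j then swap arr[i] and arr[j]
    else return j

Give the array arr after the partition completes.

3 3 3 3 5 5 5 4 4 4 4 3

pivot=3
j stops at 11 (3), i stops at 0 (3); swap ⇒ 3 4 4 5 3 5 5 4 4 3 3 3
j stops at 10 (3), i stops at 1 (4); swap ⇒ 3 3 4 5 3 5 5 4 4 3 4 3
j stops at 9 (3), i stops at 2 (4); swap ⇒ 3 3 3 5 3 5 5 4 4 4 4 3
j stops at 4 (3), i stops at 3 (5); swap ⇒ 3 3 3 3 5 5 5 4 4 4 4 3
j stops at 3, i stops at 4; i≥j ⇒ return 3. arr=3 3 3 3 5 5 5 4 4 4 4 3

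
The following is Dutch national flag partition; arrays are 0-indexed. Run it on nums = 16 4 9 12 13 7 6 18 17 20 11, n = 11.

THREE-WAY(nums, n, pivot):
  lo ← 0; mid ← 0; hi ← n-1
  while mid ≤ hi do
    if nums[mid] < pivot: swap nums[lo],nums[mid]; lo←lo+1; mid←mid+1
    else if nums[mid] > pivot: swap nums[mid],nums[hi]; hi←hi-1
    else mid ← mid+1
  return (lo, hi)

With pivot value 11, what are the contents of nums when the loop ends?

4 9 6 7 11 13 18 17 20 12 16

pivot = 11; lo=0, mid=0, hi=10
nums[mid]=16>11: swap nums[0],nums[10]; hi=9 → 11 4 9 12 13 7 6 18 17 20 16
nums[mid]=11=11: mid=1
nums[mid]=4<11: swap nums[0],nums[1]; lo=1,mid=2 → 4 11 9 12 13 7 6 18 17 20 16
nums[mid]=9<11: swap nums[1],nums[2]; lo=2,mid=3 → 4 9 11 12 13 7 6 18 17 20 16
nums[mid]=12>11: swap nums[3],nums[9]; hi=8 → 4 9 11 20 13 7 6 18 17 12 16
nums[mid]=20>11: swap nums[3],nums[8]; hi=7 → 4 9 11 17 13 7 6 18 20 12 16
nums[mid]=17>11: swap nums[3],nums[7]; hi=6 → 4 9 11 18 13 7 6 17 20 12 16
nums[mid]=18>11: swap nums[3],nums[6]; hi=5 → 4 9 11 6 13 7 18 17 20 12 16
nums[mid]=6<11: swap nums[2],nums[3]; lo=3,mid=4 → 4 9 6 11 13 7 18 17 20 12 16
nums[mid]=13>11: swap nums[4],nums[5]; hi=4 → 4 9 6 11 7 13 18 17 20 12 16
nums[mid]=7<11: swap nums[3],nums[4]; lo=4,mid=5 → 4 9 6 7 11 13 18 17 20 12 16
end: lo=4, hi=4; nums = 4 9 6 7 11 13 18 17 20 12 16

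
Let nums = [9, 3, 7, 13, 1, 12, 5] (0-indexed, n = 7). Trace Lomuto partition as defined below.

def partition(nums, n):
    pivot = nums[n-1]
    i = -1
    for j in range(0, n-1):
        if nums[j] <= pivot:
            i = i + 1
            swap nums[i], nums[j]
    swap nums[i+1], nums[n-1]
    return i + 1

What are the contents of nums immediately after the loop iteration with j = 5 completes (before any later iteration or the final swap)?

pivot=5, i=-1
j=0: 9>5, skip
j=1: 3≤5, i=0, swap(0,1) ⇒ [3, 9, 7, 13, 1, 12, 5]
j=2: 7>5, skip
j=3: 13>5, skip
j=4: 1≤5, i=1, swap(1,4) ⇒ [3, 1, 7, 13, 9, 12, 5]
j=5: 12>5, skip
(after j=5) nums = [3, 1, 7, 13, 9, 12, 5]

[3, 1, 7, 13, 9, 12, 5]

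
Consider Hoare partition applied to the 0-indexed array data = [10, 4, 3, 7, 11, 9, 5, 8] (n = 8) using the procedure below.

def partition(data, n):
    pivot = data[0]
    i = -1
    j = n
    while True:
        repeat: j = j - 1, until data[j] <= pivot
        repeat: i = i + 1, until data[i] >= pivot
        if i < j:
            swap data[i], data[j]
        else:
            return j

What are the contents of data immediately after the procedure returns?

[8, 4, 3, 7, 5, 9, 11, 10]

pivot=10
j stops at 7 (8), i stops at 0 (10); swap ⇒ [8, 4, 3, 7, 11, 9, 5, 10]
j stops at 6 (5), i stops at 4 (11); swap ⇒ [8, 4, 3, 7, 5, 9, 11, 10]
j stops at 5, i stops at 6; i≥j ⇒ return 5. data=[8, 4, 3, 7, 5, 9, 11, 10]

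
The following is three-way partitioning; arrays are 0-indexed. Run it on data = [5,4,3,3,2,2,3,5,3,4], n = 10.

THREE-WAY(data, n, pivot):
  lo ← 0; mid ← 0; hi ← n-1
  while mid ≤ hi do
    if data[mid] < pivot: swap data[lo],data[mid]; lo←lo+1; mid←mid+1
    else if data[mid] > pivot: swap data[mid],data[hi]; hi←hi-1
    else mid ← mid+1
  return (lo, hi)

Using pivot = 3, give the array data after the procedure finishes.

[2,2,3,3,3,3,5,4,4,5]

lo=0 mid=0 hi=9
5>3: swap(0,9), hi=8 ⇒ [4,4,3,3,2,2,3,5,3,5]
4>3: swap(0,8), hi=7 ⇒ [3,4,3,3,2,2,3,5,4,5]
3=3: mid=1
4>3: swap(1,7), hi=6 ⇒ [3,5,3,3,2,2,3,4,4,5]
5>3: swap(1,6), hi=5 ⇒ [3,3,3,3,2,2,5,4,4,5]
3=3: mid=2
3=3: mid=3
3=3: mid=4
2<3: swap(0,4), lo=1 mid=5 ⇒ [2,3,3,3,3,2,5,4,4,5]
2<3: swap(1,5), lo=2 mid=6 ⇒ [2,2,3,3,3,3,5,4,4,5]
done. lo=2 hi=5; data=[2,2,3,3,3,3,5,4,4,5]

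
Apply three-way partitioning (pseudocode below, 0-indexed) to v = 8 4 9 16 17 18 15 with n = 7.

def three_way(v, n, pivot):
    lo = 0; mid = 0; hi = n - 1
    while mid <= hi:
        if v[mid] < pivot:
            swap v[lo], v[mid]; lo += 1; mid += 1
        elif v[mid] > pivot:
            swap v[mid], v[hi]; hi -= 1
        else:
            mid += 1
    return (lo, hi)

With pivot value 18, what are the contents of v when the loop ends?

8 4 9 16 17 15 18

pivot = 18; lo=0, mid=0, hi=6
v[mid]=8<18: swap v[0],v[0]; lo=1,mid=1 → 8 4 9 16 17 18 15
v[mid]=4<18: swap v[1],v[1]; lo=2,mid=2 → 8 4 9 16 17 18 15
v[mid]=9<18: swap v[2],v[2]; lo=3,mid=3 → 8 4 9 16 17 18 15
v[mid]=16<18: swap v[3],v[3]; lo=4,mid=4 → 8 4 9 16 17 18 15
v[mid]=17<18: swap v[4],v[4]; lo=5,mid=5 → 8 4 9 16 17 18 15
v[mid]=18=18: mid=6
v[mid]=15<18: swap v[5],v[6]; lo=6,mid=7 → 8 4 9 16 17 15 18
end: lo=6, hi=6; v = 8 4 9 16 17 15 18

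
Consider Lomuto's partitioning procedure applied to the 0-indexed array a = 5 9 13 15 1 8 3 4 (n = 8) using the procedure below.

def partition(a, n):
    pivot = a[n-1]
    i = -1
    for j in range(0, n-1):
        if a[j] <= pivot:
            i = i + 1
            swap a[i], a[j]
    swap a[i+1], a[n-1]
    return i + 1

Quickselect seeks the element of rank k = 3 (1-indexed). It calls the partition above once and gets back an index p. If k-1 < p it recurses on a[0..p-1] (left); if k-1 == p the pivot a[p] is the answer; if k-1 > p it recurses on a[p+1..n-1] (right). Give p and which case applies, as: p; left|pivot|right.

2; pivot

pivot=4, i=-1
j=0: 5>4, skip
j=1: 9>4, skip
j=2: 13>4, skip
j=3: 15>4, skip
j=4: 1≤4, i=0, swap(0,4) ⇒ 1 9 13 15 5 8 3 4
j=5: 8>4, skip
j=6: 3≤4, i=1, swap(1,6) ⇒ 1 3 13 15 5 8 9 4
swap(2,7) ⇒ 1 3 4 15 5 8 9 13; return 2
p = 2; k-1 = 2 == 2 ⇒ pivot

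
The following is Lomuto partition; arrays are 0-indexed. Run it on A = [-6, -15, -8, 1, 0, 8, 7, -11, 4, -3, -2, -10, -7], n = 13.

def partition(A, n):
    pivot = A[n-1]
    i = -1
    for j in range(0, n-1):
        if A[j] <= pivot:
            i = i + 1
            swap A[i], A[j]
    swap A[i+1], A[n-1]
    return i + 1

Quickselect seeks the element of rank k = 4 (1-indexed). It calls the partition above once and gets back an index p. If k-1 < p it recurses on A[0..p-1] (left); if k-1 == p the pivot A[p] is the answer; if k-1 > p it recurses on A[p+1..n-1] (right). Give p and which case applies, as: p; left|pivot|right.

pivot = A[12] = -7; i = -1
j=0: A[0]=-6 > -7 → no swap
j=1: A[1]=-15 ≤ -7 → i=0, swap A[0],A[1] → [-15, -6, -8, 1, 0, 8, 7, -11, 4, -3, -2, -10, -7]
j=2: A[2]=-8 ≤ -7 → i=1, swap A[1],A[2] → [-15, -8, -6, 1, 0, 8, 7, -11, 4, -3, -2, -10, -7]
j=3: A[3]=1 > -7 → no swap
j=4: A[4]=0 > -7 → no swap
j=5: A[5]=8 > -7 → no swap
j=6: A[6]=7 > -7 → no swap
j=7: A[7]=-11 ≤ -7 → i=2, swap A[2],A[7] → [-15, -8, -11, 1, 0, 8, 7, -6, 4, -3, -2, -10, -7]
j=8: A[8]=4 > -7 → no swap
j=9: A[9]=-3 > -7 → no swap
j=10: A[10]=-2 > -7 → no swap
j=11: A[11]=-10 ≤ -7 → i=3, swap A[3],A[11] → [-15, -8, -11, -10, 0, 8, 7, -6, 4, -3, -2, 1, -7]
final swap A[4],A[12] → [-15, -8, -11, -10, -7, 8, 7, -6, 4, -3, -2, 1, 0]; return 4
p = 4; k-1 = 3 < 4 ⇒ left

4; left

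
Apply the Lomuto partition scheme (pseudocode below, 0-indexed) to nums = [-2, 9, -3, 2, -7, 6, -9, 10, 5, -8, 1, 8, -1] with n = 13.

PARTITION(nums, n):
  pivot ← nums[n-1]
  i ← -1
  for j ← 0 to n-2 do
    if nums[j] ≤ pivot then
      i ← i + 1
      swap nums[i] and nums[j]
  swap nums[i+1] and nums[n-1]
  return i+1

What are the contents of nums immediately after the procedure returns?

pivot=-1, i=-1
j=0: -2≤-1, i=0, swap(0,0) ⇒ [-2, 9, -3, 2, -7, 6, -9, 10, 5, -8, 1, 8, -1]
j=1: 9>-1, skip
j=2: -3≤-1, i=1, swap(1,2) ⇒ [-2, -3, 9, 2, -7, 6, -9, 10, 5, -8, 1, 8, -1]
j=3: 2>-1, skip
j=4: -7≤-1, i=2, swap(2,4) ⇒ [-2, -3, -7, 2, 9, 6, -9, 10, 5, -8, 1, 8, -1]
j=5: 6>-1, skip
j=6: -9≤-1, i=3, swap(3,6) ⇒ [-2, -3, -7, -9, 9, 6, 2, 10, 5, -8, 1, 8, -1]
j=7: 10>-1, skip
j=8: 5>-1, skip
j=9: -8≤-1, i=4, swap(4,9) ⇒ [-2, -3, -7, -9, -8, 6, 2, 10, 5, 9, 1, 8, -1]
j=10: 1>-1, skip
j=11: 8>-1, skip
swap(5,12) ⇒ [-2, -3, -7, -9, -8, -1, 2, 10, 5, 9, 1, 8, 6]; return 5

[-2, -3, -7, -9, -8, -1, 2, 10, 5, 9, 1, 8, 6]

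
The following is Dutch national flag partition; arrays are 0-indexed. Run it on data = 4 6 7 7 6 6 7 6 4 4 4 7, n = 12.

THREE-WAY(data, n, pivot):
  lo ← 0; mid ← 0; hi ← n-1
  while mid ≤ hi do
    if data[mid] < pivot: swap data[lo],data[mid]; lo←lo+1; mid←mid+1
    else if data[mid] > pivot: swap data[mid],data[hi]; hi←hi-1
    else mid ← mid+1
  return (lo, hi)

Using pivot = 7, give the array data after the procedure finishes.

4 6 6 6 6 4 4 4 7 7 7 7

pivot = 7; lo=0, mid=0, hi=11
data[mid]=4<7: swap data[0],data[0]; lo=1,mid=1 → 4 6 7 7 6 6 7 6 4 4 4 7
data[mid]=6<7: swap data[1],data[1]; lo=2,mid=2 → 4 6 7 7 6 6 7 6 4 4 4 7
data[mid]=7=7: mid=3
data[mid]=7=7: mid=4
data[mid]=6<7: swap data[2],data[4]; lo=3,mid=5 → 4 6 6 7 7 6 7 6 4 4 4 7
data[mid]=6<7: swap data[3],data[5]; lo=4,mid=6 → 4 6 6 6 7 7 7 6 4 4 4 7
data[mid]=7=7: mid=7
data[mid]=6<7: swap data[4],data[7]; lo=5,mid=8 → 4 6 6 6 6 7 7 7 4 4 4 7
data[mid]=4<7: swap data[5],data[8]; lo=6,mid=9 → 4 6 6 6 6 4 7 7 7 4 4 7
data[mid]=4<7: swap data[6],data[9]; lo=7,mid=10 → 4 6 6 6 6 4 4 7 7 7 4 7
data[mid]=4<7: swap data[7],data[10]; lo=8,mid=11 → 4 6 6 6 6 4 4 4 7 7 7 7
data[mid]=7=7: mid=12
end: lo=8, hi=11; data = 4 6 6 6 6 4 4 4 7 7 7 7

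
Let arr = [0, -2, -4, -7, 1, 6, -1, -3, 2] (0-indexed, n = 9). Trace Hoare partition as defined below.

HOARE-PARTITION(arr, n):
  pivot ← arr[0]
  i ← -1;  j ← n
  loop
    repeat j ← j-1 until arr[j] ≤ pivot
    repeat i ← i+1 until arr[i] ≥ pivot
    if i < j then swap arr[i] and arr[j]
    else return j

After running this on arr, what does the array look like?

[-3, -2, -4, -7, -1, 6, 1, 0, 2]

pivot=0
j stops at 7 (-3), i stops at 0 (0); swap ⇒ [-3, -2, -4, -7, 1, 6, -1, 0, 2]
j stops at 6 (-1), i stops at 4 (1); swap ⇒ [-3, -2, -4, -7, -1, 6, 1, 0, 2]
j stops at 4, i stops at 5; i≥j ⇒ return 4. arr=[-3, -2, -4, -7, -1, 6, 1, 0, 2]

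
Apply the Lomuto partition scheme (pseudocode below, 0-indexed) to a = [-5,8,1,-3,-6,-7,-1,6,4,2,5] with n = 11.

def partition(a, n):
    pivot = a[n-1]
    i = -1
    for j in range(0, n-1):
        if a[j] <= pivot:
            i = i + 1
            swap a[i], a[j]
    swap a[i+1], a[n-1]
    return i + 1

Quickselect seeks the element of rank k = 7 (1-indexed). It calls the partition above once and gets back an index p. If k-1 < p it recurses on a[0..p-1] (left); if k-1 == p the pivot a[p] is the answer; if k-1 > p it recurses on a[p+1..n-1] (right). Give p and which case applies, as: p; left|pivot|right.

8; left

pivot = a[10] = 5; i = -1
j=0: a[0]=-5 ≤ 5 → i=0, swap a[0],a[0] (no change) → [-5,8,1,-3,-6,-7,-1,6,4,2,5]
j=1: a[1]=8 > 5 → no swap
j=2: a[2]=1 ≤ 5 → i=1, swap a[1],a[2] → [-5,1,8,-3,-6,-7,-1,6,4,2,5]
j=3: a[3]=-3 ≤ 5 → i=2, swap a[2],a[3] → [-5,1,-3,8,-6,-7,-1,6,4,2,5]
j=4: a[4]=-6 ≤ 5 → i=3, swap a[3],a[4] → [-5,1,-3,-6,8,-7,-1,6,4,2,5]
j=5: a[5]=-7 ≤ 5 → i=4, swap a[4],a[5] → [-5,1,-3,-6,-7,8,-1,6,4,2,5]
j=6: a[6]=-1 ≤ 5 → i=5, swap a[5],a[6] → [-5,1,-3,-6,-7,-1,8,6,4,2,5]
j=7: a[7]=6 > 5 → no swap
j=8: a[8]=4 ≤ 5 → i=6, swap a[6],a[8] → [-5,1,-3,-6,-7,-1,4,6,8,2,5]
j=9: a[9]=2 ≤ 5 → i=7, swap a[7],a[9] → [-5,1,-3,-6,-7,-1,4,2,8,6,5]
final swap a[8],a[10] → [-5,1,-3,-6,-7,-1,4,2,5,6,8]; return 8
p = 8; k-1 = 6 < 8 ⇒ left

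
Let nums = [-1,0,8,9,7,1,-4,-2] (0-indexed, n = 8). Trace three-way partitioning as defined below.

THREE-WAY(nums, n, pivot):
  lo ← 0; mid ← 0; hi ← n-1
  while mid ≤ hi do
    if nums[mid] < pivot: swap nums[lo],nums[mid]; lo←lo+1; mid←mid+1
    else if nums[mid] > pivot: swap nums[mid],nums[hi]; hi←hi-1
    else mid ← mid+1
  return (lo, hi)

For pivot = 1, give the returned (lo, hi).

pivot = 1; lo=0, mid=0, hi=7
nums[mid]=-1<1: swap nums[0],nums[0]; lo=1,mid=1 → [-1,0,8,9,7,1,-4,-2]
nums[mid]=0<1: swap nums[1],nums[1]; lo=2,mid=2 → [-1,0,8,9,7,1,-4,-2]
nums[mid]=8>1: swap nums[2],nums[7]; hi=6 → [-1,0,-2,9,7,1,-4,8]
nums[mid]=-2<1: swap nums[2],nums[2]; lo=3,mid=3 → [-1,0,-2,9,7,1,-4,8]
nums[mid]=9>1: swap nums[3],nums[6]; hi=5 → [-1,0,-2,-4,7,1,9,8]
nums[mid]=-4<1: swap nums[3],nums[3]; lo=4,mid=4 → [-1,0,-2,-4,7,1,9,8]
nums[mid]=7>1: swap nums[4],nums[5]; hi=4 → [-1,0,-2,-4,1,7,9,8]
nums[mid]=1=1: mid=5
end: lo=4, hi=4; nums = [-1,0,-2,-4,1,7,9,8]

(4, 4)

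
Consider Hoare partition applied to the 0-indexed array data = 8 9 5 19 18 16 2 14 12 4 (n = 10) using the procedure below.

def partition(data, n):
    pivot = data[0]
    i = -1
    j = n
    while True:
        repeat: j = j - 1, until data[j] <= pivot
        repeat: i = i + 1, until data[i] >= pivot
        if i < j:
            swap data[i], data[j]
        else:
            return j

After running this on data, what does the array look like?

pivot = data[0] = 8; i = -1, j = 10
j→9 (data[9]=4≤8), i→0 (data[0]=8≥8); i<j, swap → 4 9 5 19 18 16 2 14 12 8
j→6 (data[6]=2≤8), i→1 (data[1]=9≥8); i<j, swap → 4 2 5 19 18 16 9 14 12 8
j→2, i→3; i≥j, return j=2. data = 4 2 5 19 18 16 9 14 12 8

4 2 5 19 18 16 9 14 12 8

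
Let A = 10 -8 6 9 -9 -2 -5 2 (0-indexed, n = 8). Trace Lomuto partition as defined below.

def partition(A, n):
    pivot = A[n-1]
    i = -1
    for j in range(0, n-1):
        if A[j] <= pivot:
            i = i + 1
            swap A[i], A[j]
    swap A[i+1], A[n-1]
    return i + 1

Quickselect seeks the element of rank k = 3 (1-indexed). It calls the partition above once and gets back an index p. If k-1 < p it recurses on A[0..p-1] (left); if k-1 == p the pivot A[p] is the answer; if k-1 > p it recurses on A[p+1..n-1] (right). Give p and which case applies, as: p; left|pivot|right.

pivot=2, i=-1
j=0: 10>2, skip
j=1: -8≤2, i=0, swap(0,1) ⇒ -8 10 6 9 -9 -2 -5 2
j=2: 6>2, skip
j=3: 9>2, skip
j=4: -9≤2, i=1, swap(1,4) ⇒ -8 -9 6 9 10 -2 -5 2
j=5: -2≤2, i=2, swap(2,5) ⇒ -8 -9 -2 9 10 6 -5 2
j=6: -5≤2, i=3, swap(3,6) ⇒ -8 -9 -2 -5 10 6 9 2
swap(4,7) ⇒ -8 -9 -2 -5 2 6 9 10; return 4
p = 4; k-1 = 2 < 4 ⇒ left

4; left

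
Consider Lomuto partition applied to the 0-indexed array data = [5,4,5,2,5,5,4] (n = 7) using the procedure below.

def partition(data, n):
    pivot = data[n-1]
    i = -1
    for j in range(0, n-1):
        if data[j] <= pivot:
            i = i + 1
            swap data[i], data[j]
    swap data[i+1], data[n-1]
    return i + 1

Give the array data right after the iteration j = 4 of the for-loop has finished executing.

pivot=4, i=-1
j=0: 5>4, skip
j=1: 4≤4, i=0, swap(0,1) ⇒ [4,5,5,2,5,5,4]
j=2: 5>4, skip
j=3: 2≤4, i=1, swap(1,3) ⇒ [4,2,5,5,5,5,4]
j=4: 5>4, skip
(after j=4) data = [4,2,5,5,5,5,4]

[4,2,5,5,5,5,4]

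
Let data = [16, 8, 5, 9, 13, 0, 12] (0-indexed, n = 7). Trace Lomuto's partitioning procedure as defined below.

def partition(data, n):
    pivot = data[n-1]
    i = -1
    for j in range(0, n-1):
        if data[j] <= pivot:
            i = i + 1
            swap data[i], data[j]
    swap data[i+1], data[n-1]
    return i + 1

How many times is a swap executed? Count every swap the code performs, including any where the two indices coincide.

pivot = data[6] = 12; i = -1
j=0: data[0]=16 > 12 → no swap
j=1: data[1]=8 ≤ 12 → i=0, swap data[0],data[1] → [8, 16, 5, 9, 13, 0, 12]
j=2: data[2]=5 ≤ 12 → i=1, swap data[1],data[2] → [8, 5, 16, 9, 13, 0, 12]
j=3: data[3]=9 ≤ 12 → i=2, swap data[2],data[3] → [8, 5, 9, 16, 13, 0, 12]
j=4: data[4]=13 > 12 → no swap
j=5: data[5]=0 ≤ 12 → i=3, swap data[3],data[5] → [8, 5, 9, 0, 13, 16, 12]
final swap data[4],data[6] → [8, 5, 9, 0, 12, 16, 13]; return 4

5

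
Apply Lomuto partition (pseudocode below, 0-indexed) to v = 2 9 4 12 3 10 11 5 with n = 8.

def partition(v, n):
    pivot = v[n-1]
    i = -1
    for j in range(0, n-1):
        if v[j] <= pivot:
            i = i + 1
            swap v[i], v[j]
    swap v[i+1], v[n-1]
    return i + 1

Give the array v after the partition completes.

2 4 3 5 9 10 11 12

pivot = v[7] = 5; i = -1
j=0: v[0]=2 ≤ 5 → i=0, swap v[0],v[0] (no change) → 2 9 4 12 3 10 11 5
j=1: v[1]=9 > 5 → no swap
j=2: v[2]=4 ≤ 5 → i=1, swap v[1],v[2] → 2 4 9 12 3 10 11 5
j=3: v[3]=12 > 5 → no swap
j=4: v[4]=3 ≤ 5 → i=2, swap v[2],v[4] → 2 4 3 12 9 10 11 5
j=5: v[5]=10 > 5 → no swap
j=6: v[6]=11 > 5 → no swap
final swap v[3],v[7] → 2 4 3 5 9 10 11 12; return 3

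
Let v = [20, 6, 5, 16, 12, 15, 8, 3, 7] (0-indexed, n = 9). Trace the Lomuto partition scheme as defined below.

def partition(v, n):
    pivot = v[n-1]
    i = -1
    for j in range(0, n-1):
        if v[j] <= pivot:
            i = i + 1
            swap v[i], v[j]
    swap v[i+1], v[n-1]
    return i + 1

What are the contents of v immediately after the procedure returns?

pivot = v[8] = 7; i = -1
j=0: v[0]=20 > 7 → no swap
j=1: v[1]=6 ≤ 7 → i=0, swap v[0],v[1] → [6, 20, 5, 16, 12, 15, 8, 3, 7]
j=2: v[2]=5 ≤ 7 → i=1, swap v[1],v[2] → [6, 5, 20, 16, 12, 15, 8, 3, 7]
j=3: v[3]=16 > 7 → no swap
j=4: v[4]=12 > 7 → no swap
j=5: v[5]=15 > 7 → no swap
j=6: v[6]=8 > 7 → no swap
j=7: v[7]=3 ≤ 7 → i=2, swap v[2],v[7] → [6, 5, 3, 16, 12, 15, 8, 20, 7]
final swap v[3],v[8] → [6, 5, 3, 7, 12, 15, 8, 20, 16]; return 3

[6, 5, 3, 7, 12, 15, 8, 20, 16]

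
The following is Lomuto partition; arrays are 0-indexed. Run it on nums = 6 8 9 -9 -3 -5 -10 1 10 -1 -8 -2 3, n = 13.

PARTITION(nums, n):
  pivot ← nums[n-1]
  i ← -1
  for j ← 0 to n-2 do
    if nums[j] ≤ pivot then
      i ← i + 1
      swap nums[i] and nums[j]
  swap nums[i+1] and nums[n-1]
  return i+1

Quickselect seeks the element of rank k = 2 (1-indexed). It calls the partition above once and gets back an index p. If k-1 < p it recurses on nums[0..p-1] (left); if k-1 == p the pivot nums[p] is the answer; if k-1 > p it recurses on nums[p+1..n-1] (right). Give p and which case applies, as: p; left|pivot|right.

8; left

pivot=3, i=-1
j=0: 6>3, skip
j=1: 8>3, skip
j=2: 9>3, skip
j=3: -9≤3, i=0, swap(0,3) ⇒ -9 8 9 6 -3 -5 -10 1 10 -1 -8 -2 3
j=4: -3≤3, i=1, swap(1,4) ⇒ -9 -3 9 6 8 -5 -10 1 10 -1 -8 -2 3
j=5: -5≤3, i=2, swap(2,5) ⇒ -9 -3 -5 6 8 9 -10 1 10 -1 -8 -2 3
j=6: -10≤3, i=3, swap(3,6) ⇒ -9 -3 -5 -10 8 9 6 1 10 -1 -8 -2 3
j=7: 1≤3, i=4, swap(4,7) ⇒ -9 -3 -5 -10 1 9 6 8 10 -1 -8 -2 3
j=8: 10>3, skip
j=9: -1≤3, i=5, swap(5,9) ⇒ -9 -3 -5 -10 1 -1 6 8 10 9 -8 -2 3
j=10: -8≤3, i=6, swap(6,10) ⇒ -9 -3 -5 -10 1 -1 -8 8 10 9 6 -2 3
j=11: -2≤3, i=7, swap(7,11) ⇒ -9 -3 -5 -10 1 -1 -8 -2 10 9 6 8 3
swap(8,12) ⇒ -9 -3 -5 -10 1 -1 -8 -2 3 9 6 8 10; return 8
p = 8; k-1 = 1 < 8 ⇒ left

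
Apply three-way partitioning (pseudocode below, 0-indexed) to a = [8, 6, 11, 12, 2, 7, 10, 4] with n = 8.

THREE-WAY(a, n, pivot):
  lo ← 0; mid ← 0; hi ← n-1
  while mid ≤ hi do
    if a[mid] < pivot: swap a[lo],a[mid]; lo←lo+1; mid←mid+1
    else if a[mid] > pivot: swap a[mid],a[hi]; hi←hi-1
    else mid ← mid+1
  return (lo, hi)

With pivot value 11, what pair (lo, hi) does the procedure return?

(6, 6)

pivot = 11; lo=0, mid=0, hi=7
a[mid]=8<11: swap a[0],a[0]; lo=1,mid=1 → [8, 6, 11, 12, 2, 7, 10, 4]
a[mid]=6<11: swap a[1],a[1]; lo=2,mid=2 → [8, 6, 11, 12, 2, 7, 10, 4]
a[mid]=11=11: mid=3
a[mid]=12>11: swap a[3],a[7]; hi=6 → [8, 6, 11, 4, 2, 7, 10, 12]
a[mid]=4<11: swap a[2],a[3]; lo=3,mid=4 → [8, 6, 4, 11, 2, 7, 10, 12]
a[mid]=2<11: swap a[3],a[4]; lo=4,mid=5 → [8, 6, 4, 2, 11, 7, 10, 12]
a[mid]=7<11: swap a[4],a[5]; lo=5,mid=6 → [8, 6, 4, 2, 7, 11, 10, 12]
a[mid]=10<11: swap a[5],a[6]; lo=6,mid=7 → [8, 6, 4, 2, 7, 10, 11, 12]
end: lo=6, hi=6; a = [8, 6, 4, 2, 7, 10, 11, 12]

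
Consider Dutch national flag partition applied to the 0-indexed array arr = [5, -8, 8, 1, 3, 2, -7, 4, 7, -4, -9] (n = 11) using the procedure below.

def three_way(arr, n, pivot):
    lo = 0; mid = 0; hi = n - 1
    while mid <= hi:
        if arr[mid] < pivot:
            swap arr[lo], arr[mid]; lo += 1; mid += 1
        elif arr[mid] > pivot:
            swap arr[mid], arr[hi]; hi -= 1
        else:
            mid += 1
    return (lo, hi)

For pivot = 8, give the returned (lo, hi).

(10, 10)

lo=0 mid=0 hi=10
5<8: swap(0,0), lo=1 mid=1 ⇒ [5, -8, 8, 1, 3, 2, -7, 4, 7, -4, -9]
-8<8: swap(1,1), lo=2 mid=2 ⇒ [5, -8, 8, 1, 3, 2, -7, 4, 7, -4, -9]
8=8: mid=3
1<8: swap(2,3), lo=3 mid=4 ⇒ [5, -8, 1, 8, 3, 2, -7, 4, 7, -4, -9]
3<8: swap(3,4), lo=4 mid=5 ⇒ [5, -8, 1, 3, 8, 2, -7, 4, 7, -4, -9]
2<8: swap(4,5), lo=5 mid=6 ⇒ [5, -8, 1, 3, 2, 8, -7, 4, 7, -4, -9]
-7<8: swap(5,6), lo=6 mid=7 ⇒ [5, -8, 1, 3, 2, -7, 8, 4, 7, -4, -9]
4<8: swap(6,7), lo=7 mid=8 ⇒ [5, -8, 1, 3, 2, -7, 4, 8, 7, -4, -9]
7<8: swap(7,8), lo=8 mid=9 ⇒ [5, -8, 1, 3, 2, -7, 4, 7, 8, -4, -9]
-4<8: swap(8,9), lo=9 mid=10 ⇒ [5, -8, 1, 3, 2, -7, 4, 7, -4, 8, -9]
-9<8: swap(9,10), lo=10 mid=11 ⇒ [5, -8, 1, 3, 2, -7, 4, 7, -4, -9, 8]
done. lo=10 hi=10; arr=[5, -8, 1, 3, 2, -7, 4, 7, -4, -9, 8]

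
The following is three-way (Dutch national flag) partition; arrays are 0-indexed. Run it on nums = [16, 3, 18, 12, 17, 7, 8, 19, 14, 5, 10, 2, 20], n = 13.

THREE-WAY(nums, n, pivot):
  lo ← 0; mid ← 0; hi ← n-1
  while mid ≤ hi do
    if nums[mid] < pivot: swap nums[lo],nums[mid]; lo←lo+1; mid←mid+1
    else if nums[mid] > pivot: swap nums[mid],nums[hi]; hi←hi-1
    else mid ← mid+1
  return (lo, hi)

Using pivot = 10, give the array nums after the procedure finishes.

lo=0 mid=0 hi=12
16>10: swap(0,12), hi=11 ⇒ [20, 3, 18, 12, 17, 7, 8, 19, 14, 5, 10, 2, 16]
20>10: swap(0,11), hi=10 ⇒ [2, 3, 18, 12, 17, 7, 8, 19, 14, 5, 10, 20, 16]
2<10: swap(0,0), lo=1 mid=1 ⇒ [2, 3, 18, 12, 17, 7, 8, 19, 14, 5, 10, 20, 16]
3<10: swap(1,1), lo=2 mid=2 ⇒ [2, 3, 18, 12, 17, 7, 8, 19, 14, 5, 10, 20, 16]
18>10: swap(2,10), hi=9 ⇒ [2, 3, 10, 12, 17, 7, 8, 19, 14, 5, 18, 20, 16]
10=10: mid=3
12>10: swap(3,9), hi=8 ⇒ [2, 3, 10, 5, 17, 7, 8, 19, 14, 12, 18, 20, 16]
5<10: swap(2,3), lo=3 mid=4 ⇒ [2, 3, 5, 10, 17, 7, 8, 19, 14, 12, 18, 20, 16]
17>10: swap(4,8), hi=7 ⇒ [2, 3, 5, 10, 14, 7, 8, 19, 17, 12, 18, 20, 16]
14>10: swap(4,7), hi=6 ⇒ [2, 3, 5, 10, 19, 7, 8, 14, 17, 12, 18, 20, 16]
19>10: swap(4,6), hi=5 ⇒ [2, 3, 5, 10, 8, 7, 19, 14, 17, 12, 18, 20, 16]
8<10: swap(3,4), lo=4 mid=5 ⇒ [2, 3, 5, 8, 10, 7, 19, 14, 17, 12, 18, 20, 16]
7<10: swap(4,5), lo=5 mid=6 ⇒ [2, 3, 5, 8, 7, 10, 19, 14, 17, 12, 18, 20, 16]
done. lo=5 hi=5; nums=[2, 3, 5, 8, 7, 10, 19, 14, 17, 12, 18, 20, 16]

[2, 3, 5, 8, 7, 10, 19, 14, 17, 12, 18, 20, 16]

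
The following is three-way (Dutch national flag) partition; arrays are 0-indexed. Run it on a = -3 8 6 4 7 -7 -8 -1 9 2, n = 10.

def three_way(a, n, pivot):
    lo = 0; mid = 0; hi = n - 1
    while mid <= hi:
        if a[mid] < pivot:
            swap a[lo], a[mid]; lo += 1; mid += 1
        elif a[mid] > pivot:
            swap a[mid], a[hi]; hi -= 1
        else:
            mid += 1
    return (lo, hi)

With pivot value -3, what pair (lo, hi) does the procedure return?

(2, 2)

lo=0 mid=0 hi=9
-3=-3: mid=1
8>-3: swap(1,9), hi=8 ⇒ -3 2 6 4 7 -7 -8 -1 9 8
2>-3: swap(1,8), hi=7 ⇒ -3 9 6 4 7 -7 -8 -1 2 8
9>-3: swap(1,7), hi=6 ⇒ -3 -1 6 4 7 -7 -8 9 2 8
-1>-3: swap(1,6), hi=5 ⇒ -3 -8 6 4 7 -7 -1 9 2 8
-8<-3: swap(0,1), lo=1 mid=2 ⇒ -8 -3 6 4 7 -7 -1 9 2 8
6>-3: swap(2,5), hi=4 ⇒ -8 -3 -7 4 7 6 -1 9 2 8
-7<-3: swap(1,2), lo=2 mid=3 ⇒ -8 -7 -3 4 7 6 -1 9 2 8
4>-3: swap(3,4), hi=3 ⇒ -8 -7 -3 7 4 6 -1 9 2 8
7>-3: swap(3,3), hi=2 ⇒ -8 -7 -3 7 4 6 -1 9 2 8
done. lo=2 hi=2; a=-8 -7 -3 7 4 6 -1 9 2 8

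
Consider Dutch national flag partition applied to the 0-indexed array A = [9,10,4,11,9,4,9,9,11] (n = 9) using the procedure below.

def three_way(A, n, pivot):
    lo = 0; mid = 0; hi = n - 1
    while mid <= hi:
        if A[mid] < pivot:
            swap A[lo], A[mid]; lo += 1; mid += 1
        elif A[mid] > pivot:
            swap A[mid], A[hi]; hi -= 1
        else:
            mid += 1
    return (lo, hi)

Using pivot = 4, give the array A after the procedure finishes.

[4,4,11,9,10,9,9,11,9]

lo=0 mid=0 hi=8
9>4: swap(0,8), hi=7 ⇒ [11,10,4,11,9,4,9,9,9]
11>4: swap(0,7), hi=6 ⇒ [9,10,4,11,9,4,9,11,9]
9>4: swap(0,6), hi=5 ⇒ [9,10,4,11,9,4,9,11,9]
9>4: swap(0,5), hi=4 ⇒ [4,10,4,11,9,9,9,11,9]
4=4: mid=1
10>4: swap(1,4), hi=3 ⇒ [4,9,4,11,10,9,9,11,9]
9>4: swap(1,3), hi=2 ⇒ [4,11,4,9,10,9,9,11,9]
11>4: swap(1,2), hi=1 ⇒ [4,4,11,9,10,9,9,11,9]
4=4: mid=2
done. lo=0 hi=1; A=[4,4,11,9,10,9,9,11,9]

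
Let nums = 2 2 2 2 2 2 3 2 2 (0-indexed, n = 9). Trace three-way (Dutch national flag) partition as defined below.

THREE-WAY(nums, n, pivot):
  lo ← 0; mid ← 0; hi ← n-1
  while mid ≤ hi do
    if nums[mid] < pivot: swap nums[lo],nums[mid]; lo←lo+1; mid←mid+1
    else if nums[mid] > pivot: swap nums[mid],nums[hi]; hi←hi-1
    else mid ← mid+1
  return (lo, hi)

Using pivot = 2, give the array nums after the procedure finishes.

2 2 2 2 2 2 2 2 3

pivot = 2; lo=0, mid=0, hi=8
nums[mid]=2=2: mid=1
nums[mid]=2=2: mid=2
nums[mid]=2=2: mid=3
nums[mid]=2=2: mid=4
nums[mid]=2=2: mid=5
nums[mid]=2=2: mid=6
nums[mid]=3>2: swap nums[6],nums[8]; hi=7 → 2 2 2 2 2 2 2 2 3
nums[mid]=2=2: mid=7
nums[mid]=2=2: mid=8
end: lo=0, hi=7; nums = 2 2 2 2 2 2 2 2 3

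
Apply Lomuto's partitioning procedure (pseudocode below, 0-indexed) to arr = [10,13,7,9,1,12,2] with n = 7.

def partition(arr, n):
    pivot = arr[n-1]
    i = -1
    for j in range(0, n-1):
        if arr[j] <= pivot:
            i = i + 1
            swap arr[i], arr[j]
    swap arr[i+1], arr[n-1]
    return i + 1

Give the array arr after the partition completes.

pivot = arr[6] = 2; i = -1
j=0: arr[0]=10 > 2 → no swap
j=1: arr[1]=13 > 2 → no swap
j=2: arr[2]=7 > 2 → no swap
j=3: arr[3]=9 > 2 → no swap
j=4: arr[4]=1 ≤ 2 → i=0, swap arr[0],arr[4] → [1,13,7,9,10,12,2]
j=5: arr[5]=12 > 2 → no swap
final swap arr[1],arr[6] → [1,2,7,9,10,12,13]; return 1

[1,2,7,9,10,12,13]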